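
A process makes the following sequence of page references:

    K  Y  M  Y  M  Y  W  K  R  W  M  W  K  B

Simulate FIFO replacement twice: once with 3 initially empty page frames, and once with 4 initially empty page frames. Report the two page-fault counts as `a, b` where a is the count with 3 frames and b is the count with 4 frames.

10, 7

3 frames: F F F . . . F F F . F F F F → 10 faults.
4 frames: F F F . . . F . F . . . F F → 7 faults.
7 < 10: adding a frame reduced faults, as is typical.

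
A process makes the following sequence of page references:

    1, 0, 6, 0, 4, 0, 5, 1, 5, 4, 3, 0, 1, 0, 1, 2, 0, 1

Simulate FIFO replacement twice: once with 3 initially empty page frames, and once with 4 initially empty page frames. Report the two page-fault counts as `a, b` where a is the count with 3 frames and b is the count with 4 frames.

3 frames: F F F . F . F F . . F F . . . F . F → 10 faults.
4 frames: F F F . F . F F . . F F . . . F . . → 9 faults.
9 < 10: adding a frame reduced faults, as is typical.

10, 9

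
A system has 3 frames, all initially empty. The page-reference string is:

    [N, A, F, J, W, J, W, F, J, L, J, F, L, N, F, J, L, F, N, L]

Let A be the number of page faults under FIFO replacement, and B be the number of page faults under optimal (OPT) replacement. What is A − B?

4

Under FIFO: F F F F F . . . . F . F . F . F F F F . → 12 faults.
Under OPT: F F F F F . . . . F . . . F . . F . . . → 8 faults.
A − B = 12 − 8 = 4.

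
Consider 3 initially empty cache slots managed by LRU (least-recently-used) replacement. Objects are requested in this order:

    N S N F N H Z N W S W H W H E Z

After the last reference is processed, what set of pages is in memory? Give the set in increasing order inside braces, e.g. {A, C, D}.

N: miss, frames [N]
S: miss, frames [N, S]
N: hit
F: miss, frames [S, N, F]
N: hit
H: miss, evict S, frames [F, N, H]
Z: miss, evict F, frames [N, H, Z]
N: hit
W: miss, evict H, frames [Z, N, W]
S: miss, evict Z, frames [N, W, S]
W: hit
H: miss, evict N, frames [S, W, H]
W: hit
H: hit
E: miss, evict S, frames [W, H, E]
Z: miss, evict W, frames [H, E, Z]

{E, H, Z}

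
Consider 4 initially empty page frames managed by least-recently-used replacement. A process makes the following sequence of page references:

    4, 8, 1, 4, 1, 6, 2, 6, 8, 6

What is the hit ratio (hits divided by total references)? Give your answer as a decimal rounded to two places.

0.40

4: fault, frames [4]
8: fault, frames [4, 8]
1: fault, frames [4, 8, 1]
4: hit
1: hit
6: fault, frames [8, 4, 1, 6]
2: fault, evict 8, frames [4, 1, 6, 2]
6: hit
8: fault, evict 4, frames [1, 2, 6, 8]
6: hit
Hits: 4 of 10 references → 4/10 = 0.4000.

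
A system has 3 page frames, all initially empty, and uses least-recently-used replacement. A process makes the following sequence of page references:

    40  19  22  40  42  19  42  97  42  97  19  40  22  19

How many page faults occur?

40: fault, frames {40}
19: fault, frames {40,19}
22: fault, frames {40,19,22}
40: hit
42: fault, evict 19, frames {22,40,42}
19: fault, evict 22, frames {40,42,19}
42: hit
97: fault, evict 40, frames {19,42,97}
42: hit
97: hit
19: hit
40: fault, evict 42, frames {97,19,40}
22: fault, evict 97, frames {19,40,22}
19: hit
Page faults: 8.

8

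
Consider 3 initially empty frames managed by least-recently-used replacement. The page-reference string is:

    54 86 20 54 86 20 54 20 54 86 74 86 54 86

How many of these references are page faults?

4

54 → miss, frames [54]
86 → miss, frames [54, 86]
20 → miss, frames [54, 86, 20]
54 → hit
86 → hit
20 → hit
54 → hit
20 → hit
54 → hit
86 → hit
74 → miss, evict 20, frames [54, 86, 74]
86 → hit
54 → hit
86 → hit
Page faults: 4.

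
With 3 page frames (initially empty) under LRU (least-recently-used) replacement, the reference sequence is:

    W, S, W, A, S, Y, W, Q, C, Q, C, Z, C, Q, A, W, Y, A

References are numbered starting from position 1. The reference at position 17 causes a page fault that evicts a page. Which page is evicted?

Q

pos 1: W → fault, frames (W)
pos 2: S → fault, frames (W S)
pos 3: W → hit
pos 4: A → fault, frames (S W A)
pos 5: S → hit
pos 6: Y → fault, evict W, frames (A S Y)
pos 7: W → fault, evict A, frames (S Y W)
pos 8: Q → fault, evict S, frames (Y W Q)
pos 9: C → fault, evict Y, frames (W Q C)
pos 10: Q → hit
pos 11: C → hit
pos 12: Z → fault, evict W, frames (Q C Z)
pos 13: C → hit
pos 14: Q → hit
pos 15: A → fault, evict Z, frames (C Q A)
pos 16: W → fault, evict C, frames (Q A W)
pos 17: Y → fault, evict Q, frames (A W Y)
At position 17, page Q is evicted.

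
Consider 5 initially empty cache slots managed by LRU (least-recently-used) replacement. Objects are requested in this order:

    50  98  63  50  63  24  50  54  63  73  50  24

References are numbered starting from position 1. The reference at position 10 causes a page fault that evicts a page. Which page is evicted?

pos 1: 50 -> fault, frames [50]
pos 2: 98 -> fault, frames [50, 98]
pos 3: 63 -> fault, frames [50, 98, 63]
pos 4: 50 -> hit
pos 5: 63 -> hit
pos 6: 24 -> fault, frames [98, 50, 63, 24]
pos 7: 50 -> hit
pos 8: 54 -> fault, frames [98, 63, 24, 50, 54]
pos 9: 63 -> hit
pos 10: 73 -> fault, evict 98, frames [24, 50, 54, 63, 73]
At position 10, page 98 is evicted.

98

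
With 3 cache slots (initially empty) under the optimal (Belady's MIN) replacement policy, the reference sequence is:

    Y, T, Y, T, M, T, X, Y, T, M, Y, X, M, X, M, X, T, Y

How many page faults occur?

6

Y → fault, frames {Y}
T → fault, frames {Y,T}
Y → hit
T → hit
M → fault, frames {Y,T,M}
T → hit
X → fault, evict M, frames {Y,T,X}
Y → hit
T → hit
M → fault, evict T, frames {Y,X,M}
Y → hit
X → hit
M → hit
X → hit
M → hit
X → hit
T → fault, evict M, frames {Y,X,T}
Y → hit
Page faults: 6.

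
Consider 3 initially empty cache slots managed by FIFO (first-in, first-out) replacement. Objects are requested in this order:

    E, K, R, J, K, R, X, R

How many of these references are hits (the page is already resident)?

E: miss, frames (E)
K: miss, frames (E K)
R: miss, frames (E K R)
J: miss, evict E, frames (K R J)
K: hit
R: hit
X: miss, evict K, frames (R J X)
R: hit
Hits: 3.

3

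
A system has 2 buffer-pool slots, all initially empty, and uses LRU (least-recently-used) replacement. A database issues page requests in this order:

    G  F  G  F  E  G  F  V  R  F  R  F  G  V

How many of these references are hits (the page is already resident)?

4

G -> fault, frames {G}
F -> fault, frames {G,F}
G -> hit
F -> hit
E -> fault, evict G, frames {F,E}
G -> fault, evict F, frames {E,G}
F -> fault, evict E, frames {G,F}
V -> fault, evict G, frames {F,V}
R -> fault, evict F, frames {V,R}
F -> fault, evict V, frames {R,F}
R -> hit
F -> hit
G -> fault, evict R, frames {F,G}
V -> fault, evict F, frames {G,V}
Hits: 4.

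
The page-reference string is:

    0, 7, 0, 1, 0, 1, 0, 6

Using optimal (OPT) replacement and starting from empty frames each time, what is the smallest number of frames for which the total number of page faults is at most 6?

2

f=1: 8 faults
f=2: 4 faults
f=3: 4 faults
f=4: 4 faults
Smallest f with faults ≤ 6 is 2.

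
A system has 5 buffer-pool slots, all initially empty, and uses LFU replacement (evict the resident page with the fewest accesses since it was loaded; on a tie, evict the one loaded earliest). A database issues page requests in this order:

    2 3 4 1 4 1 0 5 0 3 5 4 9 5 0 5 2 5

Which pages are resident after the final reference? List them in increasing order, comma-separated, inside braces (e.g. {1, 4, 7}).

{0, 1, 2, 4, 5}

2 → fault, frames {2}
3 → fault, frames {2,3}
4 → fault, frames {2,3,4}
1 → fault, frames {2,3,4,1}
4 → hit
1 → hit
0 → fault, frames {2,3,4,1,0}
5 → fault, evict 2, frames {3,4,1,0,5}
0 → hit
3 → hit
5 → hit
4 → hit
9 → fault, evict 3, frames {4,1,0,5,9}
5 → hit
0 → hit
5 → hit
2 → fault, evict 9, frames {4,1,0,5,2}
5 → hit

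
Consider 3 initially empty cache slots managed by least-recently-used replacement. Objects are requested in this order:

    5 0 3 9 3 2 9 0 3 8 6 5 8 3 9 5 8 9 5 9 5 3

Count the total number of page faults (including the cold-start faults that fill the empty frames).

15

5: miss, frames [5]
0: miss, frames [5, 0]
3: miss, frames [5, 0, 3]
9: miss, evict 5, frames [0, 3, 9]
3: hit
2: miss, evict 0, frames [9, 3, 2]
9: hit
0: miss, evict 3, frames [2, 9, 0]
3: miss, evict 2, frames [9, 0, 3]
8: miss, evict 9, frames [0, 3, 8]
6: miss, evict 0, frames [3, 8, 6]
5: miss, evict 3, frames [8, 6, 5]
8: hit
3: miss, evict 6, frames [5, 8, 3]
9: miss, evict 5, frames [8, 3, 9]
5: miss, evict 8, frames [3, 9, 5]
8: miss, evict 3, frames [9, 5, 8]
9: hit
5: hit
9: hit
5: hit
3: miss, evict 8, frames [9, 5, 3]
Page faults: 15.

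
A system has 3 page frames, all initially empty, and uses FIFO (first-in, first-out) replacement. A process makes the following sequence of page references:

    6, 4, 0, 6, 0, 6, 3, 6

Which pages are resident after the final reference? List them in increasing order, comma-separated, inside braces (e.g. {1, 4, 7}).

{0, 3, 6}

6: fault, frames [6]
4: fault, frames [6, 4]
0: fault, frames [6, 4, 0]
6: hit
0: hit
6: hit
3: fault, evict 6, frames [4, 0, 3]
6: fault, evict 4, frames [0, 3, 6]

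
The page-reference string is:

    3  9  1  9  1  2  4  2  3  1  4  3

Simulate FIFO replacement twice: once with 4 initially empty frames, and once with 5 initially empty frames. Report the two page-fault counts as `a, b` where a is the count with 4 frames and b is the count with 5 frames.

6, 5

4 frames: F F F . . F F . F . . . → 6 faults.
5 frames: F F F . . F F . . . . . → 5 faults.
5 < 6: adding a frame reduced faults, as is typical.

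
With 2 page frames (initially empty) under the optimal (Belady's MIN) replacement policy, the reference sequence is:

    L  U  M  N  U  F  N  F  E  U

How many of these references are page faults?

L -> miss, frames {L}
U -> miss, frames {L,U}
M -> miss, evict L, frames {U,M}
N -> miss, evict M, frames {U,N}
U -> hit
F -> miss, evict U, frames {N,F}
N -> hit
F -> hit
E -> miss, evict F, frames {N,E}
U -> miss, evict E, frames {N,U}
Page faults: 7.

7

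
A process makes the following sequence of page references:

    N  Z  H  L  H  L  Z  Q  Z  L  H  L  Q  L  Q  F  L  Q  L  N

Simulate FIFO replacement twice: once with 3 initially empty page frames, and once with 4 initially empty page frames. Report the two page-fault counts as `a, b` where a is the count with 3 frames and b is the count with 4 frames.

3 frames: F F F F . . . F F . F F F . . F . . . F → 11 faults.
4 frames: F F F F . . . F . . . . . . . F . . . F → 7 faults.
7 < 11: adding a frame reduced faults, as is typical.

11, 7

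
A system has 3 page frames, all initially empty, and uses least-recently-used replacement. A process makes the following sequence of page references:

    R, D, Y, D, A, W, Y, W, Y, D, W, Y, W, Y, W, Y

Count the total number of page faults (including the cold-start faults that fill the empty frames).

7

R -> fault, frames (R)
D -> fault, frames (R D)
Y -> fault, frames (R D Y)
D -> hit
A -> fault, evict R, frames (Y D A)
W -> fault, evict Y, frames (D A W)
Y -> fault, evict D, frames (A W Y)
W -> hit
Y -> hit
D -> fault, evict A, frames (W Y D)
W -> hit
Y -> hit
W -> hit
Y -> hit
W -> hit
Y -> hit
Page faults: 7.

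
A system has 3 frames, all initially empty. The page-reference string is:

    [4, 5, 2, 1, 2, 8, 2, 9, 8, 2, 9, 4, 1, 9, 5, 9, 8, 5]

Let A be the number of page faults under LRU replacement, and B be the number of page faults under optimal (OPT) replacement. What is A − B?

1

Under LRU: F F F F . F . F . . . F F . F . F . → 10 faults.
Under OPT: F F F F . F . F . . . F F . F . . . → 9 faults.
A − B = 10 − 9 = 1.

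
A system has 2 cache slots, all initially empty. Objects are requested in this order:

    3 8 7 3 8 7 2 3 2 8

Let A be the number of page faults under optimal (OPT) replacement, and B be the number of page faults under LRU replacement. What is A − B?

-2

Under OPT: F F F . F . F F . F → 7 faults.
Under LRU: F F F F F F F F . F → 9 faults.
A − B = 7 − 9 = -2.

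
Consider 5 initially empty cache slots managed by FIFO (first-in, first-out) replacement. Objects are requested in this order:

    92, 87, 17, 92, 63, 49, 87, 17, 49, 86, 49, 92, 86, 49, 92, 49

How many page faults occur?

7

92: fault, frames {92}
87: fault, frames {92,87}
17: fault, frames {92,87,17}
92: hit
63: fault, frames {92,87,17,63}
49: fault, frames {92,87,17,63,49}
87: hit
17: hit
49: hit
86: fault, evict 92, frames {87,17,63,49,86}
49: hit
92: fault, evict 87, frames {17,63,49,86,92}
86: hit
49: hit
92: hit
49: hit
Page faults: 7.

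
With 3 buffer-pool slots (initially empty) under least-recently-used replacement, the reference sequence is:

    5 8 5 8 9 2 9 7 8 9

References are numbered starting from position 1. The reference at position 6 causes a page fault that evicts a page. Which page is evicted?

5

pos 1: 5 → fault, frames (5)
pos 2: 8 → fault, frames (5 8)
pos 3: 5 → hit
pos 4: 8 → hit
pos 5: 9 → fault, frames (5 8 9)
pos 6: 2 → fault, evict 5, frames (8 9 2)
At position 6, page 5 is evicted.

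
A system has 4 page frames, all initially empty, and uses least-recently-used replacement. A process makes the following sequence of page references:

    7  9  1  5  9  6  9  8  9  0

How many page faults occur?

7: fault, frames (7)
9: fault, frames (7 9)
1: fault, frames (7 9 1)
5: fault, frames (7 9 1 5)
9: hit
6: fault, evict 7, frames (1 5 9 6)
9: hit
8: fault, evict 1, frames (5 6 9 8)
9: hit
0: fault, evict 5, frames (6 8 9 0)
Page faults: 7.

7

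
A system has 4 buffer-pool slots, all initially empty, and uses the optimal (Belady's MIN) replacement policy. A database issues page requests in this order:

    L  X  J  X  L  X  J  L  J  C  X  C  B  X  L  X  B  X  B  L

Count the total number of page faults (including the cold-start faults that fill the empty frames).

5

L -> miss, frames (L)
X -> miss, frames (L X)
J -> miss, frames (L X J)
X -> hit
L -> hit
X -> hit
J -> hit
L -> hit
J -> hit
C -> miss, frames (L X J C)
X -> hit
C -> hit
B -> miss, evict C, frames (L X J B)
X -> hit
L -> hit
X -> hit
B -> hit
X -> hit
B -> hit
L -> hit
Page faults: 5.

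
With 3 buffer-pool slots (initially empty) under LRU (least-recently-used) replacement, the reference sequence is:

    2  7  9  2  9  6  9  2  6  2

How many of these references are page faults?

2 -> fault, frames [2]
7 -> fault, frames [2, 7]
9 -> fault, frames [2, 7, 9]
2 -> hit
9 -> hit
6 -> fault, evict 7, frames [2, 9, 6]
9 -> hit
2 -> hit
6 -> hit
2 -> hit
Page faults: 4.

4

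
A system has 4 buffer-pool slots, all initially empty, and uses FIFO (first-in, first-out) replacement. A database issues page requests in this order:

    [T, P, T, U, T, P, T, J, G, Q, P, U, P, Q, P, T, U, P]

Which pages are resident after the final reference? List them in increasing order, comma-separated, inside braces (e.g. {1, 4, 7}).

T -> miss, frames (T)
P -> miss, frames (T P)
T -> hit
U -> miss, frames (T P U)
T -> hit
P -> hit
T -> hit
J -> miss, frames (T P U J)
G -> miss, evict T, frames (P U J G)
Q -> miss, evict P, frames (U J G Q)
P -> miss, evict U, frames (J G Q P)
U -> miss, evict J, frames (G Q P U)
P -> hit
Q -> hit
P -> hit
T -> miss, evict G, frames (Q P U T)
U -> hit
P -> hit

{P, Q, T, U}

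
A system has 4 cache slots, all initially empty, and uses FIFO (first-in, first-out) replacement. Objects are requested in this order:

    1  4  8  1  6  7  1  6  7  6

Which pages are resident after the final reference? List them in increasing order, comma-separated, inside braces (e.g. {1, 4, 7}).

{1, 6, 7, 8}

1 → miss, frames [1]
4 → miss, frames [1, 4]
8 → miss, frames [1, 4, 8]
1 → hit
6 → miss, frames [1, 4, 8, 6]
7 → miss, evict 1, frames [4, 8, 6, 7]
1 → miss, evict 4, frames [8, 6, 7, 1]
6 → hit
7 → hit
6 → hit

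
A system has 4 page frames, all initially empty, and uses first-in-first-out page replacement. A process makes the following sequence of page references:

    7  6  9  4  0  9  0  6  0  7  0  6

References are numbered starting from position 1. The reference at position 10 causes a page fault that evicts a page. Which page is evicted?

pos 1: 7: miss, frames (7)
pos 2: 6: miss, frames (7 6)
pos 3: 9: miss, frames (7 6 9)
pos 4: 4: miss, frames (7 6 9 4)
pos 5: 0: miss, evict 7, frames (6 9 4 0)
pos 6: 9: hit
pos 7: 0: hit
pos 8: 6: hit
pos 9: 0: hit
pos 10: 7: miss, evict 6, frames (9 4 0 7)
At position 10, page 6 is evicted.

6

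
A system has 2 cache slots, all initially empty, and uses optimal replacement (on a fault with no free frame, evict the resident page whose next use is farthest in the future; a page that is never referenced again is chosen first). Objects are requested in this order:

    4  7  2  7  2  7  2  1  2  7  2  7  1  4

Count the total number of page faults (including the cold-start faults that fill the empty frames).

7

4 -> fault, frames {4}
7 -> fault, frames {4,7}
2 -> fault, evict 4, frames {7,2}
7 -> hit
2 -> hit
7 -> hit
2 -> hit
1 -> fault, evict 7, frames {2,1}
2 -> hit
7 -> fault, evict 1, frames {2,7}
2 -> hit
7 -> hit
1 -> fault, evict 7, frames {2,1}
4 -> fault, evict 1, frames {2,4}
Page faults: 7.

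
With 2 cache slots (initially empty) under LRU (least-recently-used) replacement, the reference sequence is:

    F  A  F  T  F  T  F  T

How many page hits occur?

F → miss, frames (F)
A → miss, frames (F A)
F → hit
T → miss, evict A, frames (F T)
F → hit
T → hit
F → hit
T → hit
Hits: 5.

5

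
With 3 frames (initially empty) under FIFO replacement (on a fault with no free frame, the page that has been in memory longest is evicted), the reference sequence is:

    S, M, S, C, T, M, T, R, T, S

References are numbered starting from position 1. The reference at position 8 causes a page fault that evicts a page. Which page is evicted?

M

pos 1: S -> fault, frames (S)
pos 2: M -> fault, frames (S M)
pos 3: S -> hit
pos 4: C -> fault, frames (S M C)
pos 5: T -> fault, evict S, frames (M C T)
pos 6: M -> hit
pos 7: T -> hit
pos 8: R -> fault, evict M, frames (C T R)
At position 8, page M is evicted.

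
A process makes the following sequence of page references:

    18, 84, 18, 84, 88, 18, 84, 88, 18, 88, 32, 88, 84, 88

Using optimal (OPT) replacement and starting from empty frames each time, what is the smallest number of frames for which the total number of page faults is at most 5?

3

f=1: 14 faults
f=2: 7 faults
f=3: 4 faults
f=4: 4 faults
Smallest f with faults ≤ 5 is 3.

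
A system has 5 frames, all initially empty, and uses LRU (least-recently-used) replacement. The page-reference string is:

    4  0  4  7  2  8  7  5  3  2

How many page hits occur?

4: fault, frames {4}
0: fault, frames {4,0}
4: hit
7: fault, frames {0,4,7}
2: fault, frames {0,4,7,2}
8: fault, frames {0,4,7,2,8}
7: hit
5: fault, evict 0, frames {4,2,8,7,5}
3: fault, evict 4, frames {2,8,7,5,3}
2: hit
Hits: 3.

3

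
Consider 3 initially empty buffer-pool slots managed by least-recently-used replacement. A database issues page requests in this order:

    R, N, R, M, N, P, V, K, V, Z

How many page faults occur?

7

R: miss, frames {R}
N: miss, frames {R,N}
R: hit
M: miss, frames {N,R,M}
N: hit
P: miss, evict R, frames {M,N,P}
V: miss, evict M, frames {N,P,V}
K: miss, evict N, frames {P,V,K}
V: hit
Z: miss, evict P, frames {K,V,Z}
Page faults: 7.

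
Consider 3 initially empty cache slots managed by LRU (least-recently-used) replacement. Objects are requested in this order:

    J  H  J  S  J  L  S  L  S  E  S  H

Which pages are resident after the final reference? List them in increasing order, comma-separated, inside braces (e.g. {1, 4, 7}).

J: miss, frames {J}
H: miss, frames {J,H}
J: hit
S: miss, frames {H,J,S}
J: hit
L: miss, evict H, frames {S,J,L}
S: hit
L: hit
S: hit
E: miss, evict J, frames {L,S,E}
S: hit
H: miss, evict L, frames {E,S,H}

{E, H, S}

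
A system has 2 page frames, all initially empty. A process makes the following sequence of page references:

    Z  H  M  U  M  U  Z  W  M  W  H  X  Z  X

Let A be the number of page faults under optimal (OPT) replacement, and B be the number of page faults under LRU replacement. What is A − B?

Under OPT: F F F F . . F F . . F F F . → 9 faults.
Under LRU: F F F F . . F F F . F F F . → 10 faults.
A − B = 9 − 10 = -1.

-1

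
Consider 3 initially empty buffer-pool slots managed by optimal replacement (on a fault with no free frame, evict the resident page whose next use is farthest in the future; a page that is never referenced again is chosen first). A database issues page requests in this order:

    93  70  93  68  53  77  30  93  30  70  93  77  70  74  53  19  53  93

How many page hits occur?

93 -> fault, frames [93]
70 -> fault, frames [93, 70]
93 -> hit
68 -> fault, frames [93, 70, 68]
53 -> fault, evict 68, frames [93, 70, 53]
77 -> fault, evict 53, frames [93, 70, 77]
30 -> fault, evict 77, frames [93, 70, 30]
93 -> hit
30 -> hit
70 -> hit
93 -> hit
77 -> fault, evict 30, frames [93, 70, 77]
70 -> hit
74 -> fault, evict 77, frames [93, 70, 74]
53 -> fault, evict 74, frames [93, 70, 53]
19 -> fault, evict 70, frames [93, 53, 19]
53 -> hit
93 -> hit
Hits: 8.

8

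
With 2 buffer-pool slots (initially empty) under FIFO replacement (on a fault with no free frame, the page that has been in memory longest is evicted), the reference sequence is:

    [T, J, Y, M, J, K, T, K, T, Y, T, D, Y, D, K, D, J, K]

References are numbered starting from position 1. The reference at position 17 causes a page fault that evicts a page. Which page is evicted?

pos 1: T: fault, frames [T]
pos 2: J: fault, frames [T, J]
pos 3: Y: fault, evict T, frames [J, Y]
pos 4: M: fault, evict J, frames [Y, M]
pos 5: J: fault, evict Y, frames [M, J]
pos 6: K: fault, evict M, frames [J, K]
pos 7: T: fault, evict J, frames [K, T]
pos 8: K: hit
pos 9: T: hit
pos 10: Y: fault, evict K, frames [T, Y]
pos 11: T: hit
pos 12: D: fault, evict T, frames [Y, D]
pos 13: Y: hit
pos 14: D: hit
pos 15: K: fault, evict Y, frames [D, K]
pos 16: D: hit
pos 17: J: fault, evict D, frames [K, J]
At position 17, page D is evicted.

D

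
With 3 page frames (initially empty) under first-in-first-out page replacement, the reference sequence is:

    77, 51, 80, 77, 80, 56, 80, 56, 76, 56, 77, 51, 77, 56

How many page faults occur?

77: fault, frames [77]
51: fault, frames [77, 51]
80: fault, frames [77, 51, 80]
77: hit
80: hit
56: fault, evict 77, frames [51, 80, 56]
80: hit
56: hit
76: fault, evict 51, frames [80, 56, 76]
56: hit
77: fault, evict 80, frames [56, 76, 77]
51: fault, evict 56, frames [76, 77, 51]
77: hit
56: fault, evict 76, frames [77, 51, 56]
Page faults: 8.

8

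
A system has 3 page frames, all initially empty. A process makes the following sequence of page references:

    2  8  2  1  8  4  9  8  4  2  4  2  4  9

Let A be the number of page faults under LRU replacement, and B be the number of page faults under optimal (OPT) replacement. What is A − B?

Under LRU: F F . F . F F . . F . . . F → 7 faults.
Under OPT: F F . F . F F . . F . . . . → 6 faults.
A − B = 7 − 6 = 1.

1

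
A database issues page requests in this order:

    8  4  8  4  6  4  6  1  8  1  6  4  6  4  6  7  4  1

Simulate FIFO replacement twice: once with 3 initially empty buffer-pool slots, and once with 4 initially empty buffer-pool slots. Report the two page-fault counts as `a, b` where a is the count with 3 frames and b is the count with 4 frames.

3 frames: F F . . F . . F F . . F F . . F . F → 9 faults.
4 frames: F F . . F . . F . . . . . . . F . . → 5 faults.
5 < 9: adding a frame reduced faults, as is typical.

9, 5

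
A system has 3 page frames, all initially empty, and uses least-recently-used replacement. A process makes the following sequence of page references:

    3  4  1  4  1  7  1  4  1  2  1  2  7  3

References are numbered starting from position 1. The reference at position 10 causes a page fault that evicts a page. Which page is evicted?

pos 1: 3: miss, frames [3]
pos 2: 4: miss, frames [3, 4]
pos 3: 1: miss, frames [3, 4, 1]
pos 4: 4: hit
pos 5: 1: hit
pos 6: 7: miss, evict 3, frames [4, 1, 7]
pos 7: 1: hit
pos 8: 4: hit
pos 9: 1: hit
pos 10: 2: miss, evict 7, frames [4, 1, 2]
At position 10, page 7 is evicted.

7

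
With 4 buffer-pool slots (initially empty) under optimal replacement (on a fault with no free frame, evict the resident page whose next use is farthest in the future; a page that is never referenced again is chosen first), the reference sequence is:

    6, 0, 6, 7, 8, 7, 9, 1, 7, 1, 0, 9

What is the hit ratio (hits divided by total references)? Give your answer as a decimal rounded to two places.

6: fault, frames (6)
0: fault, frames (6 0)
6: hit
7: fault, frames (6 0 7)
8: fault, frames (6 0 7 8)
7: hit
9: fault, evict 8, frames (6 0 7 9)
1: fault, evict 6, frames (0 7 9 1)
7: hit
1: hit
0: hit
9: hit
Hits: 6 of 12 references → 6/12 = 0.5000.

0.50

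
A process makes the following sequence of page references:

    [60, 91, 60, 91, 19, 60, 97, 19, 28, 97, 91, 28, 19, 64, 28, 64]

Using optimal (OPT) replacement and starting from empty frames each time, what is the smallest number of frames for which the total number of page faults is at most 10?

2

f=1: 16 faults
f=2: 8 faults
f=3: 7 faults
f=4: 6 faults
f=5: 6 faults
f=6: 6 faults
Smallest f with faults ≤ 10 is 2.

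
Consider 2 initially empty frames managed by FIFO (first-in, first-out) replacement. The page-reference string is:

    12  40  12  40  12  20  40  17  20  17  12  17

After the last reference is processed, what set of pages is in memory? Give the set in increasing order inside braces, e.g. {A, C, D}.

12 → miss, frames (12)
40 → miss, frames (12 40)
12 → hit
40 → hit
12 → hit
20 → miss, evict 12, frames (40 20)
40 → hit
17 → miss, evict 40, frames (20 17)
20 → hit
17 → hit
12 → miss, evict 20, frames (17 12)
17 → hit

{12, 17}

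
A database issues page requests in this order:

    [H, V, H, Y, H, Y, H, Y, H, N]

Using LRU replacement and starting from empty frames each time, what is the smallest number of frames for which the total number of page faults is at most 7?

2

f=1: 10 faults
f=2: 4 faults
f=3: 4 faults
f=4: 4 faults
Smallest f with faults ≤ 7 is 2.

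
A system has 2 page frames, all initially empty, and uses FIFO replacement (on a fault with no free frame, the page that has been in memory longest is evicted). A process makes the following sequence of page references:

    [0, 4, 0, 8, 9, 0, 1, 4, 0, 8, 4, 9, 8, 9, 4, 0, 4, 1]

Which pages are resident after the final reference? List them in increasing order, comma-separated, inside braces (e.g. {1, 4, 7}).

{0, 1}

0 → fault, frames {0}
4 → fault, frames {0,4}
0 → hit
8 → fault, evict 0, frames {4,8}
9 → fault, evict 4, frames {8,9}
0 → fault, evict 8, frames {9,0}
1 → fault, evict 9, frames {0,1}
4 → fault, evict 0, frames {1,4}
0 → fault, evict 1, frames {4,0}
8 → fault, evict 4, frames {0,8}
4 → fault, evict 0, frames {8,4}
9 → fault, evict 8, frames {4,9}
8 → fault, evict 4, frames {9,8}
9 → hit
4 → fault, evict 9, frames {8,4}
0 → fault, evict 8, frames {4,0}
4 → hit
1 → fault, evict 4, frames {0,1}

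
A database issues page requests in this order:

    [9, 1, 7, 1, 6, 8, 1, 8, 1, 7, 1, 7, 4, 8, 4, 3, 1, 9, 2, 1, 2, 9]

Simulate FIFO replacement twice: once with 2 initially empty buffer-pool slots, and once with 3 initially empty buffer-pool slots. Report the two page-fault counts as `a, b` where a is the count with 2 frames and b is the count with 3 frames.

2 frames: F F F . F F F . . F . . F F . F F F F F . F → 15 faults.
3 frames: F F F . F F F . . F . . F F . F F F F . . . → 13 faults.
13 < 15: adding a frame reduced faults, as is typical.

15, 13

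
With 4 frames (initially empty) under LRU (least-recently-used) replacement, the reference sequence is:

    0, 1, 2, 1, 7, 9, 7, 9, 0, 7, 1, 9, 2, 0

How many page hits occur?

6

0: fault, frames (0)
1: fault, frames (0 1)
2: fault, frames (0 1 2)
1: hit
7: fault, frames (0 2 1 7)
9: fault, evict 0, frames (2 1 7 9)
7: hit
9: hit
0: fault, evict 2, frames (1 7 9 0)
7: hit
1: hit
9: hit
2: fault, evict 0, frames (7 1 9 2)
0: fault, evict 7, frames (1 9 2 0)
Hits: 6.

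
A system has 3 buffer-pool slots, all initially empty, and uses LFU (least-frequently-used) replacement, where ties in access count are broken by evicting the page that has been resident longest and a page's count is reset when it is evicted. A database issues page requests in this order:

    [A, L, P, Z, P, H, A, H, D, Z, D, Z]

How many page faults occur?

10

A -> miss, frames (A)
L -> miss, frames (A L)
P -> miss, frames (A L P)
Z -> miss, evict A, frames (L P Z)
P -> hit
H -> miss, evict L, frames (P Z H)
A -> miss, evict Z, frames (P H A)
H -> hit
D -> miss, evict A, frames (P H D)
Z -> miss, evict D, frames (P H Z)
D -> miss, evict Z, frames (P H D)
Z -> miss, evict D, frames (P H Z)
Page faults: 10.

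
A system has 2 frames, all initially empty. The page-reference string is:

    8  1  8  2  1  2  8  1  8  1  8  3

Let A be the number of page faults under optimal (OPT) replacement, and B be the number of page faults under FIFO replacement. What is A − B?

Under OPT: F F . F . . F . . . . F → 5 faults.
Under FIFO: F F . F . . F F . . . F → 6 faults.
A − B = 5 − 6 = -1.

-1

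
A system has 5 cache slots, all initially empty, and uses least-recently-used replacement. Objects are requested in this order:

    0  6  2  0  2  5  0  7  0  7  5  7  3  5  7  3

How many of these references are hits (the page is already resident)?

0 -> miss, frames (0)
6 -> miss, frames (0 6)
2 -> miss, frames (0 6 2)
0 -> hit
2 -> hit
5 -> miss, frames (6 0 2 5)
0 -> hit
7 -> miss, frames (6 2 5 0 7)
0 -> hit
7 -> hit
5 -> hit
7 -> hit
3 -> miss, evict 6, frames (2 0 5 7 3)
5 -> hit
7 -> hit
3 -> hit
Hits: 10.

10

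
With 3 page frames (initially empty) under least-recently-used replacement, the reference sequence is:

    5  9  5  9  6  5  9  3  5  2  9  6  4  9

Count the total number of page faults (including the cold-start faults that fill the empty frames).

5: miss, frames (5)
9: miss, frames (5 9)
5: hit
9: hit
6: miss, frames (5 9 6)
5: hit
9: hit
3: miss, evict 6, frames (5 9 3)
5: hit
2: miss, evict 9, frames (3 5 2)
9: miss, evict 3, frames (5 2 9)
6: miss, evict 5, frames (2 9 6)
4: miss, evict 2, frames (9 6 4)
9: hit
Page faults: 8.

8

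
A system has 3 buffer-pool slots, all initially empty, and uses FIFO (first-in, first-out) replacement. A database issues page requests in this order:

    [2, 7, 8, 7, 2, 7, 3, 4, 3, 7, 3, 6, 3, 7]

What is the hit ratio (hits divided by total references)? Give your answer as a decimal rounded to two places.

0.43

2 -> miss, frames [2]
7 -> miss, frames [2, 7]
8 -> miss, frames [2, 7, 8]
7 -> hit
2 -> hit
7 -> hit
3 -> miss, evict 2, frames [7, 8, 3]
4 -> miss, evict 7, frames [8, 3, 4]
3 -> hit
7 -> miss, evict 8, frames [3, 4, 7]
3 -> hit
6 -> miss, evict 3, frames [4, 7, 6]
3 -> miss, evict 4, frames [7, 6, 3]
7 -> hit
Hits: 6 of 14 references → 6/14 = 0.4286.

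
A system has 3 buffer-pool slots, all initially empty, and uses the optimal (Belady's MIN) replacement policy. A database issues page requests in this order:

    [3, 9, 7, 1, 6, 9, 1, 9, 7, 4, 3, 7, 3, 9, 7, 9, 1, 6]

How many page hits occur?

8

3 -> fault, frames (3)
9 -> fault, frames (3 9)
7 -> fault, frames (3 9 7)
1 -> fault, evict 3, frames (9 7 1)
6 -> fault, evict 7, frames (9 1 6)
9 -> hit
1 -> hit
9 -> hit
7 -> fault, evict 6, frames (9 1 7)
4 -> fault, evict 1, frames (9 7 4)
3 -> fault, evict 4, frames (9 7 3)
7 -> hit
3 -> hit
9 -> hit
7 -> hit
9 -> hit
1 -> fault, evict 3, frames (9 7 1)
6 -> fault, evict 1, frames (9 7 6)
Hits: 8.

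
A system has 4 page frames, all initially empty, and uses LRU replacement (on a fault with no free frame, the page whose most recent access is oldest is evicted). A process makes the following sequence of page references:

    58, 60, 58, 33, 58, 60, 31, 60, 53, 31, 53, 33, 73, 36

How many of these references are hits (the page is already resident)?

6

58 -> fault, frames {58}
60 -> fault, frames {58,60}
58 -> hit
33 -> fault, frames {60,58,33}
58 -> hit
60 -> hit
31 -> fault, frames {33,58,60,31}
60 -> hit
53 -> fault, evict 33, frames {58,31,60,53}
31 -> hit
53 -> hit
33 -> fault, evict 58, frames {60,31,53,33}
73 -> fault, evict 60, frames {31,53,33,73}
36 -> fault, evict 31, frames {53,33,73,36}
Hits: 6.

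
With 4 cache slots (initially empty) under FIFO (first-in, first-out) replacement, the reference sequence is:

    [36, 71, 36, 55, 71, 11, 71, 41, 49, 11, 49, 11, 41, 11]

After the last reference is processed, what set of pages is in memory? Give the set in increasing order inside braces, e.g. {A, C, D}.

{11, 41, 49, 55}

36 -> miss, frames [36]
71 -> miss, frames [36, 71]
36 -> hit
55 -> miss, frames [36, 71, 55]
71 -> hit
11 -> miss, frames [36, 71, 55, 11]
71 -> hit
41 -> miss, evict 36, frames [71, 55, 11, 41]
49 -> miss, evict 71, frames [55, 11, 41, 49]
11 -> hit
49 -> hit
11 -> hit
41 -> hit
11 -> hit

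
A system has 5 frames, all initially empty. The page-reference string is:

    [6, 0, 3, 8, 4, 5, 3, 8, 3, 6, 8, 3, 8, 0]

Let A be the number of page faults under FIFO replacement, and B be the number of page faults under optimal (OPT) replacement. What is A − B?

2

Under FIFO: F F F F F F . . . F . . . F → 8 faults.
Under OPT: F F F F F F . . . . . . . . → 6 faults.
A − B = 8 − 6 = 2.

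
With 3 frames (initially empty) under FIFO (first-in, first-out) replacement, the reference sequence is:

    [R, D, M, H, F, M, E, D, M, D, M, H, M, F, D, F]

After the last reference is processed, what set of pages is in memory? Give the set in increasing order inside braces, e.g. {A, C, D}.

R → miss, frames (R)
D → miss, frames (R D)
M → miss, frames (R D M)
H → miss, evict R, frames (D M H)
F → miss, evict D, frames (M H F)
M → hit
E → miss, evict M, frames (H F E)
D → miss, evict H, frames (F E D)
M → miss, evict F, frames (E D M)
D → hit
M → hit
H → miss, evict E, frames (D M H)
M → hit
F → miss, evict D, frames (M H F)
D → miss, evict M, frames (H F D)
F → hit

{D, F, H}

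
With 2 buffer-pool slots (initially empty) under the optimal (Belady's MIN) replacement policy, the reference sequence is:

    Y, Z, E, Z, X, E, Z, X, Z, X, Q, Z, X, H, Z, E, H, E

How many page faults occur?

9

Y -> fault, frames [Y]
Z -> fault, frames [Y, Z]
E -> fault, evict Y, frames [Z, E]
Z -> hit
X -> fault, evict Z, frames [E, X]
E -> hit
Z -> fault, evict E, frames [X, Z]
X -> hit
Z -> hit
X -> hit
Q -> fault, evict X, frames [Z, Q]
Z -> hit
X -> fault, evict Q, frames [Z, X]
H -> fault, evict X, frames [Z, H]
Z -> hit
E -> fault, evict Z, frames [H, E]
H -> hit
E -> hit
Page faults: 9.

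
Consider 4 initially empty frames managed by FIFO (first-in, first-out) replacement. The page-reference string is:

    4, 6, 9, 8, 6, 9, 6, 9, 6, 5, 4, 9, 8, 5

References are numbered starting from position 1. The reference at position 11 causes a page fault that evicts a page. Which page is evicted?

6

pos 1: 4 → miss, frames {4}
pos 2: 6 → miss, frames {4,6}
pos 3: 9 → miss, frames {4,6,9}
pos 4: 8 → miss, frames {4,6,9,8}
pos 5: 6 → hit
pos 6: 9 → hit
pos 7: 6 → hit
pos 8: 9 → hit
pos 9: 6 → hit
pos 10: 5 → miss, evict 4, frames {6,9,8,5}
pos 11: 4 → miss, evict 6, frames {9,8,5,4}
At position 11, page 6 is evicted.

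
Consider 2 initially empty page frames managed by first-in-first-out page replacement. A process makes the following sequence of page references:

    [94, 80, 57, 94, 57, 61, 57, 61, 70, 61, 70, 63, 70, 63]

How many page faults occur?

94 → miss, frames {94}
80 → miss, frames {94,80}
57 → miss, evict 94, frames {80,57}
94 → miss, evict 80, frames {57,94}
57 → hit
61 → miss, evict 57, frames {94,61}
57 → miss, evict 94, frames {61,57}
61 → hit
70 → miss, evict 61, frames {57,70}
61 → miss, evict 57, frames {70,61}
70 → hit
63 → miss, evict 70, frames {61,63}
70 → miss, evict 61, frames {63,70}
63 → hit
Page faults: 10.

10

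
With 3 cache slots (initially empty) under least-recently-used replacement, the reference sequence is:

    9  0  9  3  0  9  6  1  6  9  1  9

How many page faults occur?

5

9 → fault, frames {9}
0 → fault, frames {9,0}
9 → hit
3 → fault, frames {0,9,3}
0 → hit
9 → hit
6 → fault, evict 3, frames {0,9,6}
1 → fault, evict 0, frames {9,6,1}
6 → hit
9 → hit
1 → hit
9 → hit
Page faults: 5.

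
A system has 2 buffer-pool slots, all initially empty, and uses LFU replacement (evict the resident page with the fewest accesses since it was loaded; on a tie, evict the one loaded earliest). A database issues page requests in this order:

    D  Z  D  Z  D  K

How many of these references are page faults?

D → miss, frames {D}
Z → miss, frames {D,Z}
D → hit
Z → hit
D → hit
K → miss, evict Z, frames {D,K}
Page faults: 3.

3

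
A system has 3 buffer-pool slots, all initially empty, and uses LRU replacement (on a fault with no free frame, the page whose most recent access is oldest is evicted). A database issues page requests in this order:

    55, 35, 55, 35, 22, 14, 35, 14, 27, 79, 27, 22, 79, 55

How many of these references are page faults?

55 → fault, frames [55]
35 → fault, frames [55, 35]
55 → hit
35 → hit
22 → fault, frames [55, 35, 22]
14 → fault, evict 55, frames [35, 22, 14]
35 → hit
14 → hit
27 → fault, evict 22, frames [35, 14, 27]
79 → fault, evict 35, frames [14, 27, 79]
27 → hit
22 → fault, evict 14, frames [79, 27, 22]
79 → hit
55 → fault, evict 27, frames [22, 79, 55]
Page faults: 8.

8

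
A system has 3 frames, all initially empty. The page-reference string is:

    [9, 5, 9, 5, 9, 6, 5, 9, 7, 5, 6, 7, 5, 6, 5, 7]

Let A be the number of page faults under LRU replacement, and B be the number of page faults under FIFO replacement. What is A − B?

1

Under LRU: F F . . . F . . F . F . . . . . → 5 faults.
Under FIFO: F F . . . F . . F . . . . . . . → 4 faults.
A − B = 5 − 4 = 1.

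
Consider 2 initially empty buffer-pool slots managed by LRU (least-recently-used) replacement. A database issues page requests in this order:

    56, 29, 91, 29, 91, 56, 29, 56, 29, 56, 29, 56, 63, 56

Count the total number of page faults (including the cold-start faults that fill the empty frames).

56: fault, frames (56)
29: fault, frames (56 29)
91: fault, evict 56, frames (29 91)
29: hit
91: hit
56: fault, evict 29, frames (91 56)
29: fault, evict 91, frames (56 29)
56: hit
29: hit
56: hit
29: hit
56: hit
63: fault, evict 29, frames (56 63)
56: hit
Page faults: 6.

6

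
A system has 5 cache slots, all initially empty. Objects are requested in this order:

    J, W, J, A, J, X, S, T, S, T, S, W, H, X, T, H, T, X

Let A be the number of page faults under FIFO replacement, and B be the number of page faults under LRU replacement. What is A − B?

-1

Under FIFO: F F . F . F F F . . . . F . . . . . → 7 faults.
Under LRU: F F . F . F F F . . . F F . . . . . → 8 faults.
A − B = 7 − 8 = -1.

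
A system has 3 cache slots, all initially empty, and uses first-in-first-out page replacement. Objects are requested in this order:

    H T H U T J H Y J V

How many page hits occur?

H: miss, frames [H]
T: miss, frames [H, T]
H: hit
U: miss, frames [H, T, U]
T: hit
J: miss, evict H, frames [T, U, J]
H: miss, evict T, frames [U, J, H]
Y: miss, evict U, frames [J, H, Y]
J: hit
V: miss, evict J, frames [H, Y, V]
Hits: 3.

3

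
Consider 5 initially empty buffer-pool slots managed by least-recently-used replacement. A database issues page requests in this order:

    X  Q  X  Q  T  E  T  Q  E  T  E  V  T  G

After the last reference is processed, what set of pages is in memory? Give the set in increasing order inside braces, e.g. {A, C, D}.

{E, G, Q, T, V}

X: miss, frames [X]
Q: miss, frames [X, Q]
X: hit
Q: hit
T: miss, frames [X, Q, T]
E: miss, frames [X, Q, T, E]
T: hit
Q: hit
E: hit
T: hit
E: hit
V: miss, frames [X, Q, T, E, V]
T: hit
G: miss, evict X, frames [Q, E, V, T, G]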